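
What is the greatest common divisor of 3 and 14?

1

gcd(14, 3):
  14 = 4×3 + 2
  3 = 1×2 + 1
  2 = 2×1
so gcd(14, 3) = 1.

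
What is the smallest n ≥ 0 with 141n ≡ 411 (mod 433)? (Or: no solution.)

gcd(433, 141):
  433 = 3×141 + 10
  141 = 14×10 + 1
  10 = 10×1
so gcd(433, 141) = 1.
1 divides 411, so solutions exist.
Back-substitute for Bézout coefficients:
  1 = 141 - 14×10
  ... = 141×(43) + 433×(-14)
So 141×(43) ≡ 1 (mod 433); multiply by 411: n ≡ 17673 (mod 433).
Smallest nonnegative: n = 17673 mod 433 = 353.

353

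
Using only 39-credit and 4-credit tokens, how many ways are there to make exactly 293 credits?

2

Need nonnegative integers with 39j + 4k = 293.
gcd(39, 4) = 1, and 39·(-1) + 4·(10) = 1.
So (j₀, k₀) = (-293, 2930); general j = -293 + 4t, k = 2930 - 39t.
j ≥ 0 ⇒ t ≥ 74; k ≥ 0 ⇒ t ≤ 75. That's 2 values of t.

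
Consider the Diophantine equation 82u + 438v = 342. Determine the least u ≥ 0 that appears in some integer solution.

gcd(438, 82):
  438 = 5·82 + 28
  82 = 2·28 + 26
  28 = 1·26 + 2
  26 = 13·2
so gcd(438, 82) = 2.
2 divides 342, so solutions exist.
Back-substitute for Bézout coefficients:
  2 = 28 - 1·26
  ... = 82·(-16) + 438·(3)
Scale by 342/2 = 171: (u₀, v₀) = (-2736, 513).
General solution: u = -2736 + 219t, v = 513 - 41t for integer t.
u ≥ 0: smallest is -2736 mod 219 = 111 (at t = 13), with v = -20.

111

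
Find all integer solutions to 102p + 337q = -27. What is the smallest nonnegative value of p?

gcd(337, 102):
  337 = 3×102 + 31
  102 = 3×31 + 9
  31 = 3×9 + 4
  9 = 2×4 + 1
  4 = 4×1
so gcd(337, 102) = 1.
1 divides -27, so solutions exist.
Back-substitute for Bézout coefficients:
  1 = 9 - 2×4
  ... = 102×(76) + 337×(-23)
Scale by -27/1 = -27: (p₀, q₀) = (-2052, 621).
General solution: p = -2052 + 337t, q = 621 - 102t for integer t.
p ≥ 0: smallest is -2052 mod 337 = 307 (at t = 7), with q = -93.

307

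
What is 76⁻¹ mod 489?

148

gcd(489, 76) = 1  (489 = 6×76 + 33, 76 = 2×33 + 10, 33 = 3×10 + 3, 10 = 3×3 + 1, 3 = 3×1).
Back-substituting, 76×(148) + 489×(-23) = 1.
So 76×148 ≡ 1 (mod 489), and 148 mod 489 = 148.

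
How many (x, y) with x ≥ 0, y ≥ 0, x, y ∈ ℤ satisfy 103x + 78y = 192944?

24

gcd(103, 78):
  103 = 1*78 + 25
  78 = 3*25 + 3
  25 = 8*3 + 1
  3 = 3*1
so gcd(103, 78) = 1.
Back-substitute for Bézout coefficients:
  1 = 25 - 8*3
  ... = 103*(25) + 78*(-33)
Scale by 192944: one solution is (4823600, -6367152). Reduce x mod 78: (2, 2471).
General: x = 2 + 78t, y = 2471 - 103t.
x ≥ 0 ⇒ t ≥ 0; y ≥ 0 ⇒ t ≤ 23. So t ∈ [0, 23]: 24 solutions.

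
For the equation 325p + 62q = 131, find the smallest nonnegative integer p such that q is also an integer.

17

gcd(325, 62):
  325 = 5×62 + 15
  62 = 4×15 + 2
  15 = 7×2 + 1
  2 = 2×1
so gcd(325, 62) = 1.
1 divides 131, so solutions exist.
Back-substitute for Bézout coefficients:
  1 = 15 - 7×2
  ... = 325×(29) + 62×(-152)
Scale by 131/1 = 131: (p₀, q₀) = (3799, -19912).
General solution: p = 3799 + 62t, q = -19912 - 325t for integer t.
p ≥ 0: smallest is 3799 mod 62 = 17 (at t = -61), with q = -87.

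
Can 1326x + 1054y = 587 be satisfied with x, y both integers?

no

gcd(1326, 1054) = 34  (1326 = 1·1054 + 272, 1054 = 3·272 + 238, 272 = 1·238 + 34, 238 = 7·34).
34 does not divide 587 (remainder 9), so no integer solutions.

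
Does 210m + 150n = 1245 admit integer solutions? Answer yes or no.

no

gcd(210, 150) = 30  (210 = 1·150 + 60, 150 = 2·60 + 30, 60 = 2·30).
30 does not divide 1245 (remainder 15), so no integer solutions.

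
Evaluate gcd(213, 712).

gcd(712, 213) = 1  (712 = 3·213 + 73, 213 = 2·73 + 67, 73 = 1·67 + 6, 67 = 11·6 + 1, 6 = 6·1).

1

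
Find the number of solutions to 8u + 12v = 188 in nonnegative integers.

gcd(12, 8):
  12 = 1×8 + 4
  8 = 2×4
so gcd(12, 8) = 4.
Back-substitute for Bézout coefficients:
  4 = 12 - 1×8
  ... = 8×(-1) + 12×(1)
Scale by 47: one solution is (-47, 47). Reduce u mod 3: (1, 15).
General: u = 1 + 3t, v = 15 - 2t.
u ≥ 0 ⇒ t ≥ 0; v ≥ 0 ⇒ t ≤ 7. So t ∈ [0, 7]: 8 solutions.

8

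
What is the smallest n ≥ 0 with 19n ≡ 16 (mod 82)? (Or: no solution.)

44

gcd(82, 19):
  82 = 4·19 + 6
  19 = 3·6 + 1
  6 = 6·1
so gcd(82, 19) = 1.
1 divides 16, so solutions exist.
Back-substitute for Bézout coefficients:
  1 = 19 - 3·6
  ... = 19·(13) + 82·(-3)
So 19·(13) ≡ 1 (mod 82); multiply by 16: n ≡ 208 (mod 82).
Smallest nonnegative: n = 208 mod 82 = 44.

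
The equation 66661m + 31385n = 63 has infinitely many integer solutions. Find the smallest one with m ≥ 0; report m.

gcd(66661, 31385):
  66661 = 2×31385 + 3891
  31385 = 8×3891 + 257
  3891 = 15×257 + 36
  257 = 7×36 + 5
  36 = 7×5 + 1
  5 = 5×1
so gcd(66661, 31385) = 1.
1 divides 63, so solutions exist.
Back-substitute for Bézout coefficients:
  1 = 36 - 7×5
  ... = 66661×(6106) + 31385×(-12969)
Scale by 63/1 = 63: (m₀, n₀) = (384678, -817047).
General solution: m = 384678 + 31385t, n = -817047 - 66661t for integer t.
m ≥ 0: smallest is 384678 mod 31385 = 8058 (at t = -12), with n = -17115.

8058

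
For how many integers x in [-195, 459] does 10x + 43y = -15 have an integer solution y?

gcd(43, 10) = 1  (43 = 4·10 + 3, 10 = 3·3 + 1, 3 = 3·1).
Back-substituting, 10·(13) + 43·(-3) = 1.
Scale by -15: particular solution (-195, 45); reduce x mod 43: (20, -5).
General solution: x = 20 + 43t, y = -5 - 10t for integer t.
-195 ≤ 20 + 43t ≤ 459 gives t ∈ [-5, 10], which is 16 values.

16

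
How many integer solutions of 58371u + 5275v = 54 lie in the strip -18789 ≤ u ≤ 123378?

gcd(58371, 5275) = 1  (58371 = 11×5275 + 346, 5275 = 15×346 + 85, 346 = 4×85 + 6, 85 = 14×6 + 1, 6 = 6×1).
Back-substituting, 58371×(-869) + 5275×(9616) = 1.
Scale by 54: particular solution (-46926, 519264); reduce u mod 5275: (549, -6075).
General solution: u = 549 + 5275t, v = -6075 - 58371t for integer t.
-18789 ≤ 549 + 5275t ≤ 123378 gives t ∈ [-3, 23], which is 27 values.

27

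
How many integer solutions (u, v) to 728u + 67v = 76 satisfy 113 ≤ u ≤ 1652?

gcd(728, 67):
  728 = 10*67 + 58
  67 = 1*58 + 9
  58 = 6*9 + 4
  9 = 2*4 + 1
  4 = 4*1
so gcd(728, 67) = 1.
Back-substitute for Bézout coefficients:
  1 = 9 - 2*4
  ... = 728*(-15) + 67*(163)
Scale by 76: particular solution (-1140, 12388); reduce u mod 67: (66, -716).
General solution: u = 66 + 67t, v = -716 - 728t for integer t.
113 ≤ 66 + 67t ≤ 1652 gives t ∈ [1, 23], which is 23 values.

23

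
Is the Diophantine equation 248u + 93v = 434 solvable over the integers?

gcd(248, 93) = 31  (248 = 2·93 + 62, 93 = 1·62 + 31, 62 = 2·31).
31 divides 434, so integer solutions exist.

yes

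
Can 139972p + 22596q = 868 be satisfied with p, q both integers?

yes

gcd(139972, 22596) = 28  (139972 = 6×22596 + 4396, 22596 = 5×4396 + 616, 4396 = 7×616 + 84, 616 = 7×84 + 28, 84 = 3×28).
28 divides 868, so integer solutions exist.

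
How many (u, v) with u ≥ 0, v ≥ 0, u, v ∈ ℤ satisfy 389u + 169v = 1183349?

gcd(389, 169):
  389 = 2·169 + 51
  169 = 3·51 + 16
  51 = 3·16 + 3
  16 = 5·3 + 1
  3 = 3·1
so gcd(389, 169) = 1.
Back-substitute for Bézout coefficients:
  1 = 16 - 5·3
  ... = 389·(-53) + 169·(122)
Scale by 1183349: one solution is (-62717497, 144368578). Reduce u mod 169: (93, 6788).
General: u = 93 + 169t, v = 6788 - 389t.
u ≥ 0 ⇒ t ≥ 0; v ≥ 0 ⇒ t ≤ 17. So t ∈ [0, 17]: 18 solutions.

18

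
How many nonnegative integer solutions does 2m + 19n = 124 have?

4

gcd(19, 2) = 1.
By Bézout, 2*(-9) + 19*(1) = 1.
One solution: (5, 6).
General: m = 5 + 19t, n = 6 - 2t.
m ≥ 0 ⇒ t ≥ 0; n ≥ 0 ⇒ t ≤ 3. So t ∈ [0, 3]: 4 solutions.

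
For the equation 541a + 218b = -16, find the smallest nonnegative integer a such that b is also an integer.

gcd(541, 218):
  541 = 2×218 + 105
  218 = 2×105 + 8
  105 = 13×8 + 1
  8 = 8×1
so gcd(541, 218) = 1.
1 divides -16, so solutions exist.
Back-substitute for Bézout coefficients:
  1 = 105 - 13×8
  ... = 541×(27) + 218×(-67)
Scale by -16/1 = -16: (a₀, b₀) = (-432, 1072).
General solution: a = -432 + 218t, b = 1072 - 541t for integer t.
a ≥ 0: smallest is -432 mod 218 = 4 (at t = 2), with b = -10.

4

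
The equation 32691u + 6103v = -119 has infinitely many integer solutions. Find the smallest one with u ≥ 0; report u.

gcd(32691, 6103):
  32691 = 5×6103 + 2176
  6103 = 2×2176 + 1751
  2176 = 1×1751 + 425
  1751 = 4×425 + 51
  425 = 8×51 + 17
  51 = 3×17
so gcd(32691, 6103) = 17.
17 divides -119, so solutions exist.
Back-substitute for Bézout coefficients:
  17 = 425 - 8×51
  ... = 32691×(115) + 6103×(-616)
Scale by -119/17 = -7: (u₀, v₀) = (-805, 4312).
General solution: u = -805 + 359t, v = 4312 - 1923t for integer t.
u ≥ 0: smallest is -805 mod 359 = 272 (at t = 3), with v = -1457.

272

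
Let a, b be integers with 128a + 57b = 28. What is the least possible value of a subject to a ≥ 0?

gcd(128, 57):
  128 = 2*57 + 14
  57 = 4*14 + 1
  14 = 14*1
so gcd(128, 57) = 1.
1 divides 28, so solutions exist.
Back-substitute for Bézout coefficients:
  1 = 57 - 4*14
  ... = 128*(-4) + 57*(9)
Scale by 28/1 = 28: (a₀, b₀) = (-112, 252).
General solution: a = -112 + 57t, b = 252 - 128t for integer t.
a ≥ 0: smallest is -112 mod 57 = 2 (at t = 2), with b = -4.

2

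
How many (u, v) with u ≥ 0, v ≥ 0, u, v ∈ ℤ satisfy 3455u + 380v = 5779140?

22

gcd(3455, 380) = 5.
By Bézout, 3455*(11) + 380*(-100) = 5.
One solution: (68, 14590).
General: u = 68 + 76t, v = 14590 - 691t.
u ≥ 0 ⇒ t ≥ 0; v ≥ 0 ⇒ t ≤ 21. So t ∈ [0, 21]: 22 solutions.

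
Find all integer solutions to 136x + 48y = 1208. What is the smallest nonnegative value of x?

5

gcd(136, 48):
  136 = 2*48 + 40
  48 = 1*40 + 8
  40 = 5*8
so gcd(136, 48) = 8.
8 divides 1208, so solutions exist.
Back-substitute for Bézout coefficients:
  8 = 48 - 1*40
  ... = 136*(-1) + 48*(3)
Scale by 1208/8 = 151: (x₀, y₀) = (-151, 453).
General solution: x = -151 + 6t, y = 453 - 17t for integer t.
x ≥ 0: smallest is -151 mod 6 = 5 (at t = 26), with y = 11.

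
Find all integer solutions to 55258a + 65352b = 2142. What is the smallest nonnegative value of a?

2091

gcd(65352, 55258):
  65352 = 1×55258 + 10094
  55258 = 5×10094 + 4788
  10094 = 2×4788 + 518
  4788 = 9×518 + 126
  518 = 4×126 + 14
  126 = 9×14
so gcd(65352, 55258) = 14.
14 divides 2142, so solutions exist.
Back-substitute for Bézout coefficients:
  14 = 518 - 4×126
  ... = 55258×(-505) + 65352×(427)
Scale by 2142/14 = 153: (a₀, b₀) = (-77265, 65331).
General solution: a = -77265 + 4668t, b = 65331 - 3947t for integer t.
a ≥ 0: smallest is -77265 mod 4668 = 2091 (at t = 17), with b = -1768.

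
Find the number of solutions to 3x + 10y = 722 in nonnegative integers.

24

gcd(10, 3):
  10 = 3*3 + 1
  3 = 3*1
so gcd(10, 3) = 1.
Back-substitute for Bézout coefficients:
  1 = 10 - 3*3
  ... = 3*(-3) + 10*(1)
Scale by 722: one solution is (-2166, 722). Reduce x mod 10: (4, 71).
General: x = 4 + 10t, y = 71 - 3t.
x ≥ 0 ⇒ t ≥ 0; y ≥ 0 ⇒ t ≤ 23. So t ∈ [0, 23]: 24 solutions.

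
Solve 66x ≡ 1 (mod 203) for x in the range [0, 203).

gcd(203, 66) = 1.
By Bézout, 66×(40) + 203×(-13) = 1.
So 66×40 ≡ 1 (mod 203), and 40 mod 203 = 40.

40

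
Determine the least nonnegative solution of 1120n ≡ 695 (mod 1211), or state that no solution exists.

no solution

gcd(1211, 1120) = 7.
7 does not divide 695, so the congruence has no solution.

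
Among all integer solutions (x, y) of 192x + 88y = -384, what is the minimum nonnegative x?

9

gcd(192, 88) = 8.
8 divides -384, so solutions exist.
By Bézout, 192×(-5) + 88×(11) = 8.
Scale by -384/8 = -48: (x₀, y₀) = (240, -528).
General solution: x = 240 + 11t, y = -528 - 24t for integer t.
x ≥ 0: smallest is 240 mod 11 = 9 (at t = -21), with y = -24.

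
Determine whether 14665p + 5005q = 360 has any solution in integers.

no

gcd(14665, 5005):
  14665 = 2×5005 + 4655
  5005 = 1×4655 + 350
  4655 = 13×350 + 105
  350 = 3×105 + 35
  105 = 3×35
so gcd(14665, 5005) = 35.
35 does not divide 360 (remainder 10), so no integer solutions.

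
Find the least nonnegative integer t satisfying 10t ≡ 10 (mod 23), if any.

gcd(23, 10):
  23 = 2×10 + 3
  10 = 3×3 + 1
  3 = 3×1
so gcd(23, 10) = 1.
1 divides 10, so solutions exist.
Back-substitute for Bézout coefficients:
  1 = 10 - 3×3
  ... = 10×(7) + 23×(-3)
So 10×(7) ≡ 1 (mod 23); multiply by 10: t ≡ 70 (mod 23).
Smallest nonnegative: t = 70 mod 23 = 1.

1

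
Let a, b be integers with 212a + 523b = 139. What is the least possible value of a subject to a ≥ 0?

87

gcd(523, 212):
  523 = 2·212 + 99
  212 = 2·99 + 14
  99 = 7·14 + 1
  14 = 14·1
so gcd(523, 212) = 1.
1 divides 139, so solutions exist.
Back-substitute for Bézout coefficients:
  1 = 99 - 7·14
  ... = 212·(-37) + 523·(15)
Scale by 139/1 = 139: (a₀, b₀) = (-5143, 2085).
General solution: a = -5143 + 523t, b = 2085 - 212t for integer t.
a ≥ 0: smallest is -5143 mod 523 = 87 (at t = 10), with b = -35.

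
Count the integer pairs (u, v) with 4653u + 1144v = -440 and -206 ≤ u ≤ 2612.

gcd(4653, 1144) = 11.
By Bézout, 4653·(15) + 1144·(-61) = 11.
Particular solution: (24, -98).
General solution: u = 24 + 104t, v = -98 - 423t for integer t.
-206 ≤ 24 + 104t ≤ 2612 gives t ∈ [-2, 24], which is 27 values.

27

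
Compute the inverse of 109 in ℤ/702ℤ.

541

gcd(702, 109):
  702 = 6×109 + 48
  109 = 2×48 + 13
  48 = 3×13 + 9
  13 = 1×9 + 4
  9 = 2×4 + 1
  4 = 4×1
so gcd(702, 109) = 1.
Back-substitute for Bézout coefficients:
  1 = 9 - 2×4
  ... = 109×(-161) + 702×(25)
So 109×-161 ≡ 1 (mod 702), and -161 mod 702 = 541.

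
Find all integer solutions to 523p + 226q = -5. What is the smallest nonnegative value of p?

175

gcd(523, 226) = 1  (523 = 2×226 + 71, 226 = 3×71 + 13, 71 = 5×13 + 6, 13 = 2×6 + 1, 6 = 6×1).
1 divides -5, so solutions exist.
Back-substituting, 523×(-35) + 226×(81) = 1.
Scale by -5/1 = -5: (p₀, q₀) = (175, -405).
General solution: p = 175 + 226t, q = -405 - 523t for integer t.
p ≥ 0: smallest is 175 mod 226 = 175 (at t = 0), with q = -405.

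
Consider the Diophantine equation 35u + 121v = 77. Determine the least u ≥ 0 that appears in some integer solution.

gcd(121, 35):
  121 = 3*35 + 16
  35 = 2*16 + 3
  16 = 5*3 + 1
  3 = 3*1
so gcd(121, 35) = 1.
1 divides 77, so solutions exist.
Back-substitute for Bézout coefficients:
  1 = 16 - 5*3
  ... = 35*(-38) + 121*(11)
Scale by 77/1 = 77: (u₀, v₀) = (-2926, 847).
General solution: u = -2926 + 121t, v = 847 - 35t for integer t.
u ≥ 0: smallest is -2926 mod 121 = 99 (at t = 25), with v = -28.

99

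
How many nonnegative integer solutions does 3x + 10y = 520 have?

gcd(10, 3) = 1.
By Bézout, 3*(-3) + 10*(1) = 1.
One solution: (0, 52).
General: x = 0 + 10t, y = 52 - 3t.
x ≥ 0 ⇒ t ≥ 0; y ≥ 0 ⇒ t ≤ 17. So t ∈ [0, 17]: 18 solutions.

18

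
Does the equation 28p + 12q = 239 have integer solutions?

gcd(28, 12) = 4  (28 = 2·12 + 4, 12 = 3·4).
4 does not divide 239 (remainder 3), so no integer solutions.

no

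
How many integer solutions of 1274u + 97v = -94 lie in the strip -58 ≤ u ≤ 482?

6

gcd(1274, 97):
  1274 = 13*97 + 13
  97 = 7*13 + 6
  13 = 2*6 + 1
  6 = 6*1
so gcd(1274, 97) = 1.
Back-substitute for Bézout coefficients:
  1 = 13 - 2*6
  ... = 1274*(15) + 97*(-197)
Scale by -94: particular solution (-1410, 18518); reduce u mod 97: (45, -592).
General solution: u = 45 + 97t, v = -592 - 1274t for integer t.
-58 ≤ 45 + 97t ≤ 482 gives t ∈ [-1, 4], which is 6 values.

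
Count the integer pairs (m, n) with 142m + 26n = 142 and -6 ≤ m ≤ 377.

29

gcd(142, 26) = 2  (142 = 5*26 + 12, 26 = 2*12 + 2, 12 = 6*2).
Back-substituting, 142*(-2) + 26*(11) = 2.
Scale by 71: particular solution (-142, 781); reduce m mod 13: (1, 0).
General solution: m = 1 + 13t, n = 0 - 71t for integer t.
-6 ≤ 1 + 13t ≤ 377 gives t ∈ [0, 28], which is 29 values.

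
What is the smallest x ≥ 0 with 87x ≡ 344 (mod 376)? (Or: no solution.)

gcd(376, 87) = 1.
1 divides 344, so solutions exist.
By Bézout, 87*(-121) + 376*(28) = 1.
So 87*(-121) ≡ 1 (mod 376); multiply by 344: x ≡ -41624 (mod 376).
Smallest nonnegative: x = -41624 mod 376 = 112.

112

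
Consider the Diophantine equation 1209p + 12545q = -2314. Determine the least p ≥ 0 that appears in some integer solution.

gcd(12545, 1209) = 13.
13 divides -2314, so solutions exist.
By Bézout, 1209·(-83) + 12545·(8) = 13.
Scale by -2314/13 = -178: (p₀, q₀) = (14774, -1424).
General solution: p = 14774 + 965t, q = -1424 - 93t for integer t.
p ≥ 0: smallest is 14774 mod 965 = 299 (at t = -15), with q = -29.

299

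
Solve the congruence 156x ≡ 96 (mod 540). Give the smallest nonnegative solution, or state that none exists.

11

gcd(540, 156):
  540 = 3×156 + 72
  156 = 2×72 + 12
  72 = 6×12
so gcd(540, 156) = 12.
12 divides 96, so solutions exist.
Back-substitute for Bézout coefficients:
  12 = 156 - 2×72
  ... = 156×(7) + 540×(-2)
So 156×(7) ≡ 12 (mod 540); multiply by 8: x ≡ 56 (mod 45).
Smallest nonnegative: x = 56 mod 45 = 11.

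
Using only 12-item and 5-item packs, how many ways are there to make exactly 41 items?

1

Need nonnegative integers with 12j + 5k = 41.
gcd(12, 5) = 1, and 12·(-2) + 5·(5) = 1.
So (j₀, k₀) = (-82, 205); general j = -82 + 5t, k = 205 - 12t.
j ≥ 0 ⇒ t ≥ 17; k ≥ 0 ⇒ t ≤ 17. That's 1 value of t.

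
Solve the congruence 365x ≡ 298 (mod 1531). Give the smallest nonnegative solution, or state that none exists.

932

gcd(1531, 365):
  1531 = 4*365 + 71
  365 = 5*71 + 10
  71 = 7*10 + 1
  10 = 10*1
so gcd(1531, 365) = 1.
1 divides 298, so solutions exist.
Back-substitute for Bézout coefficients:
  1 = 71 - 7*10
  ... = 365*(-151) + 1531*(36)
So 365*(-151) ≡ 1 (mod 1531); multiply by 298: x ≡ -44998 (mod 1531).
Smallest nonnegative: x = -44998 mod 1531 = 932.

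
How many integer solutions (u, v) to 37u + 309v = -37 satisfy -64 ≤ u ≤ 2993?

10

gcd(309, 37) = 1  (309 = 8·37 + 13, 37 = 2·13 + 11, 13 = 1·11 + 2, 11 = 5·2 + 1, 2 = 2·1).
Back-substituting, 37·(142) + 309·(-17) = 1.
Scale by -37: particular solution (-5254, 629); reduce u mod 309: (308, -37).
General solution: u = 308 + 309t, v = -37 - 37t for integer t.
-64 ≤ 308 + 309t ≤ 2993 gives t ∈ [-1, 8], which is 10 values.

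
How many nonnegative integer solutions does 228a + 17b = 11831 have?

3

gcd(228, 17):
  228 = 13·17 + 7
  17 = 2·7 + 3
  7 = 2·3 + 1
  3 = 3·1
so gcd(228, 17) = 1.
Back-substitute for Bézout coefficients:
  1 = 7 - 2·3
  ... = 228·(5) + 17·(-67)
Scale by 11831: one solution is (59155, -792677). Reduce a mod 17: (12, 535).
General: a = 12 + 17t, b = 535 - 228t.
a ≥ 0 ⇒ t ≥ 0; b ≥ 0 ⇒ t ≤ 2. So t ∈ [0, 2]: 3 solutions.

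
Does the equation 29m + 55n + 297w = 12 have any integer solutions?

gcd(55, 29) = 1  (55 = 1·29 + 26, 29 = 1·26 + 3, 26 = 8·3 + 2, 3 = 1·2 + 1, 2 = 2·1).
gcd(1, 297) = 1.
1 divides 12, so integer solutions exist.

yes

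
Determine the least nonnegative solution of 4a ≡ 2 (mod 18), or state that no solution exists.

gcd(18, 4) = 2.
2 divides 2, so solutions exist.
By Bézout, 4·(-4) + 18·(1) = 2.
So 4·(-4) ≡ 2 (mod 18); multiply by 1: a ≡ -4 (mod 9).
Smallest nonnegative: a = -4 mod 9 = 5.

5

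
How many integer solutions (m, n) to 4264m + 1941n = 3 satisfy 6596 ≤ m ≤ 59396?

gcd(4264, 1941) = 1.
By Bézout, 4264·(-188) + 1941·(413) = 1.
Particular solution: (1377, -3025).
General solution: m = 1377 + 1941t, n = -3025 - 4264t for integer t.
6596 ≤ 1377 + 1941t ≤ 59396 gives t ∈ [3, 29], which is 27 values.

27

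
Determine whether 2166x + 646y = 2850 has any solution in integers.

yes

gcd(2166, 646) = 38  (2166 = 3*646 + 228, 646 = 2*228 + 190, 228 = 1*190 + 38, 190 = 5*38).
38 divides 2850, so integer solutions exist.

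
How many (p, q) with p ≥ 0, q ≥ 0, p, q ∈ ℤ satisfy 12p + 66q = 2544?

gcd(66, 12) = 6.
By Bézout, 12×(-5) + 66×(1) = 6.
One solution: (3, 38).
General: p = 3 + 11t, q = 38 - 2t.
p ≥ 0 ⇒ t ≥ 0; q ≥ 0 ⇒ t ≤ 19. So t ∈ [0, 19]: 20 solutions.

20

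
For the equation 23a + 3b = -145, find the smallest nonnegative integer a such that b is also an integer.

gcd(23, 3) = 1.
1 divides -145, so solutions exist.
By Bézout, 23*(-1) + 3*(8) = 1.
Scale by -145/1 = -145: (a₀, b₀) = (145, -1160).
General solution: a = 145 + 3t, b = -1160 - 23t for integer t.
a ≥ 0: smallest is 145 mod 3 = 1 (at t = -48), with b = -56.

1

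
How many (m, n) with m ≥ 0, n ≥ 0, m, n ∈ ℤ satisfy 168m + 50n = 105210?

25

gcd(168, 50) = 2.
By Bézout, 168*(-11) + 50*(37) = 2.
One solution: (20, 2037).
General: m = 20 + 25t, n = 2037 - 84t.
m ≥ 0 ⇒ t ≥ 0; n ≥ 0 ⇒ t ≤ 24. So t ∈ [0, 24]: 25 solutions.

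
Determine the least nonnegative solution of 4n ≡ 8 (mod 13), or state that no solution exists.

2

gcd(13, 4) = 1  (13 = 3×4 + 1, 4 = 4×1).
1 divides 8, so solutions exist.
Back-substituting, 4×(-3) + 13×(1) = 1.
So 4×(-3) ≡ 1 (mod 13); multiply by 8: n ≡ -24 (mod 13).
Smallest nonnegative: n = -24 mod 13 = 2.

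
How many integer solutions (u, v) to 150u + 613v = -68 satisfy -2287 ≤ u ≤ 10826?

22

gcd(613, 150):
  613 = 4·150 + 13
  150 = 11·13 + 7
  13 = 1·7 + 6
  7 = 1·6 + 1
  6 = 6·1
so gcd(613, 150) = 1.
Back-substitute for Bézout coefficients:
  1 = 7 - 1·6
  ... = 150·(94) + 613·(-23)
Scale by -68: particular solution (-6392, 1564); reduce u mod 613: (351, -86).
General solution: u = 351 + 613t, v = -86 - 150t for integer t.
-2287 ≤ 351 + 613t ≤ 10826 gives t ∈ [-4, 17], which is 22 values.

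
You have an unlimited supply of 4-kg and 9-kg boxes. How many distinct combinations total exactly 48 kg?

2

Need nonnegative integers with 4j + 9k = 48.
gcd(4, 9) = 1, and 4·(-2) + 9·(1) = 1.
So (j₀, k₀) = (-96, 48); general j = -96 + 9t, k = 48 - 4t.
j ≥ 0 ⇒ t ≥ 11; k ≥ 0 ⇒ t ≤ 12. That's 2 values of t.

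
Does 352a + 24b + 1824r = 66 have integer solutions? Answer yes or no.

no

gcd(352, 24) = 8  (352 = 14·24 + 16, 24 = 1·16 + 8, 16 = 2·8).
gcd(8, 1824) = 8.
8 does not divide 66 (remainder 2), so no integer solutions.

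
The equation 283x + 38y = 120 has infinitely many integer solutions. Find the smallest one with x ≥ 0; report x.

16

gcd(283, 38) = 1  (283 = 7·38 + 17, 38 = 2·17 + 4, 17 = 4·4 + 1, 4 = 4·1).
1 divides 120, so solutions exist.
Back-substituting, 283·(9) + 38·(-67) = 1.
Scale by 120/1 = 120: (x₀, y₀) = (1080, -8040).
General solution: x = 1080 + 38t, y = -8040 - 283t for integer t.
x ≥ 0: smallest is 1080 mod 38 = 16 (at t = -28), with y = -116.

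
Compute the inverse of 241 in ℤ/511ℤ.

gcd(511, 241) = 1  (511 = 2·241 + 29, 241 = 8·29 + 9, 29 = 3·9 + 2, 9 = 4·2 + 1, 2 = 2·1).
Back-substituting, 241·(229) + 511·(-108) = 1.
So 241·229 ≡ 1 (mod 511), and 229 mod 511 = 229.

229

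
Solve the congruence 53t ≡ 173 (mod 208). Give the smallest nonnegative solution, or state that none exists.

gcd(208, 53) = 1  (208 = 3·53 + 49, 53 = 1·49 + 4, 49 = 12·4 + 1, 4 = 4·1).
1 divides 173, so solutions exist.
Back-substituting, 53·(-51) + 208·(13) = 1.
So 53·(-51) ≡ 1 (mod 208); multiply by 173: t ≡ -8823 (mod 208).
Smallest nonnegative: t = -8823 mod 208 = 121.

121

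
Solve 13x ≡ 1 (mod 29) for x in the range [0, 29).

9

gcd(29, 13) = 1  (29 = 2·13 + 3, 13 = 4·3 + 1, 3 = 3·1).
Back-substituting, 13·(9) + 29·(-4) = 1.
So 13·9 ≡ 1 (mod 29), and 9 mod 29 = 9.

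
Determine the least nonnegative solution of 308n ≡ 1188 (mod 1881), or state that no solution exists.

126

gcd(1881, 308):
  1881 = 6×308 + 33
  308 = 9×33 + 11
  33 = 3×11
so gcd(1881, 308) = 11.
11 divides 1188, so solutions exist.
Back-substitute for Bézout coefficients:
  11 = 308 - 9×33
  ... = 308×(55) + 1881×(-9)
So 308×(55) ≡ 11 (mod 1881); multiply by 108: n ≡ 5940 (mod 171).
Smallest nonnegative: n = 5940 mod 171 = 126.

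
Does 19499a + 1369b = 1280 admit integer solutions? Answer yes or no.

gcd(19499, 1369) = 37.
37 does not divide 1280 (remainder 22), so no integer solutions.

no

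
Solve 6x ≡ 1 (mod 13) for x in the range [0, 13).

11

gcd(13, 6) = 1.
By Bézout, 6*(-2) + 13*(1) = 1.
So 6*-2 ≡ 1 (mod 13), and -2 mod 13 = 11.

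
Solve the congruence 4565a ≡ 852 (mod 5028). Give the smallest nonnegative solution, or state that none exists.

gcd(5028, 4565):
  5028 = 1*4565 + 463
  4565 = 9*463 + 398
  463 = 1*398 + 65
  398 = 6*65 + 8
  65 = 8*8 + 1
  8 = 8*1
so gcd(5028, 4565) = 1.
1 divides 852, so solutions exist.
Back-substitute for Bézout coefficients:
  1 = 65 - 8*8
  ... = 4565*(-619) + 5028*(562)
So 4565*(-619) ≡ 1 (mod 5028); multiply by 852: a ≡ -527388 (mod 5028).
Smallest nonnegative: a = -527388 mod 5028 = 552.

552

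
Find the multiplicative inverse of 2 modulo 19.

10

gcd(19, 2) = 1.
By Bézout, 2*(-9) + 19*(1) = 1.
So 2*-9 ≡ 1 (mod 19), and -9 mod 19 = 10.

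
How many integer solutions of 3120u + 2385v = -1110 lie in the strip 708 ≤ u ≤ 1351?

4

gcd(3120, 2385):
  3120 = 1×2385 + 735
  2385 = 3×735 + 180
  735 = 4×180 + 15
  180 = 12×15
so gcd(3120, 2385) = 15.
Back-substitute for Bézout coefficients:
  15 = 735 - 4×180
  ... = 3120×(13) + 2385×(-17)
Scale by -74: particular solution (-962, 1258); reduce u mod 159: (151, -198).
General solution: u = 151 + 159t, v = -198 - 208t for integer t.
708 ≤ 151 + 159t ≤ 1351 gives t ∈ [4, 7], which is 4 values.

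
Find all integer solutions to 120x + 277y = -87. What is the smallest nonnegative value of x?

117

gcd(277, 120) = 1.
1 divides -87, so solutions exist.
By Bézout, 120*(-30) + 277*(13) = 1.
Scale by -87/1 = -87: (x₀, y₀) = (2610, -1131).
General solution: x = 2610 + 277t, y = -1131 - 120t for integer t.
x ≥ 0: smallest is 2610 mod 277 = 117 (at t = -9), with y = -51.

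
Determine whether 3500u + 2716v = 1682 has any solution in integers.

no

gcd(3500, 2716):
  3500 = 1×2716 + 784
  2716 = 3×784 + 364
  784 = 2×364 + 56
  364 = 6×56 + 28
  56 = 2×28
so gcd(3500, 2716) = 28.
28 does not divide 1682 (remainder 2), so no integer solutions.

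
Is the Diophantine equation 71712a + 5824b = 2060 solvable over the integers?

gcd(71712, 5824) = 32.
32 does not divide 2060 (remainder 12), so no integer solutions.

no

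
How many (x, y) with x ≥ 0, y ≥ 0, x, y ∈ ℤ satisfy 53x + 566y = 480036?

16

gcd(566, 53) = 1  (566 = 10×53 + 36, 53 = 1×36 + 17, 36 = 2×17 + 2, 17 = 8×2 + 1, 2 = 2×1).
Back-substituting, 53×(267) + 566×(-25) = 1.
Scale by 480036: one solution is (128169612, -12000900). Reduce x mod 566: (44, 844).
General: x = 44 + 566t, y = 844 - 53t.
x ≥ 0 ⇒ t ≥ 0; y ≥ 0 ⇒ t ≤ 15. So t ∈ [0, 15]: 16 solutions.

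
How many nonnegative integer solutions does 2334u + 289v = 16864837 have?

25

gcd(2334, 289):
  2334 = 8*289 + 22
  289 = 13*22 + 3
  22 = 7*3 + 1
  3 = 3*1
so gcd(2334, 289) = 1.
Back-substitute for Bézout coefficients:
  1 = 22 - 7*3
  ... = 2334*(92) + 289*(-743)
Scale by 16864837: one solution is (1551565004, -12530573891). Reduce u mod 289: (11, 58267).
General: u = 11 + 289t, v = 58267 - 2334t.
u ≥ 0 ⇒ t ≥ 0; v ≥ 0 ⇒ t ≤ 24. So t ∈ [0, 24]: 25 solutions.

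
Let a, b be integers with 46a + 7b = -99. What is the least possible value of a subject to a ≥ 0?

5

gcd(46, 7):
  46 = 6·7 + 4
  7 = 1·4 + 3
  4 = 1·3 + 1
  3 = 3·1
so gcd(46, 7) = 1.
1 divides -99, so solutions exist.
Back-substitute for Bézout coefficients:
  1 = 4 - 1·3
  ... = 46·(2) + 7·(-13)
Scale by -99/1 = -99: (a₀, b₀) = (-198, 1287).
General solution: a = -198 + 7t, b = 1287 - 46t for integer t.
a ≥ 0: smallest is -198 mod 7 = 5 (at t = 29), with b = -47.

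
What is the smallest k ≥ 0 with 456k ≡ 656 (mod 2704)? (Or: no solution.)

gcd(2704, 456) = 8.
8 divides 656, so solutions exist.
By Bézout, 456·(-83) + 2704·(14) = 8.
So 456·(-83) ≡ 8 (mod 2704); multiply by 82: k ≡ -6806 (mod 338).
Smallest nonnegative: k = -6806 mod 338 = 292.

292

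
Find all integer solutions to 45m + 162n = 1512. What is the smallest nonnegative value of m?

12

gcd(162, 45):
  162 = 3*45 + 27
  45 = 1*27 + 18
  27 = 1*18 + 9
  18 = 2*9
so gcd(162, 45) = 9.
9 divides 1512, so solutions exist.
Back-substitute for Bézout coefficients:
  9 = 27 - 1*18
  ... = 45*(-7) + 162*(2)
Scale by 1512/9 = 168: (m₀, n₀) = (-1176, 336).
General solution: m = -1176 + 18t, n = 336 - 5t for integer t.
m ≥ 0: smallest is -1176 mod 18 = 12 (at t = 66), with n = 6.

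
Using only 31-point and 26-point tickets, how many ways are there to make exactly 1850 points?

3

Need nonnegative integers with 31j + 26k = 1850.
gcd(31, 26) = 1, and 31·(-5) + 26·(6) = 1.
So (j₀, k₀) = (-9250, 11100); general j = -9250 + 26t, k = 11100 - 31t.
j ≥ 0 ⇒ t ≥ 356; k ≥ 0 ⇒ t ≤ 358. That's 3 values of t.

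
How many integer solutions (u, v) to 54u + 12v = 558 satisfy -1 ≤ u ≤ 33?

gcd(54, 12) = 6.
By Bézout, 54×(1) + 12×(-4) = 6.
Particular solution: (1, 42).
General solution: u = 1 + 2t, v = 42 - 9t for integer t.
-1 ≤ 1 + 2t ≤ 33 gives t ∈ [-1, 16], which is 18 values.

18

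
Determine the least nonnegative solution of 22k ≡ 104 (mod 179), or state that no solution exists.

gcd(179, 22) = 1  (179 = 8*22 + 3, 22 = 7*3 + 1, 3 = 3*1).
1 divides 104, so solutions exist.
Back-substituting, 22*(57) + 179*(-7) = 1.
So 22*(57) ≡ 1 (mod 179); multiply by 104: k ≡ 5928 (mod 179).
Smallest nonnegative: k = 5928 mod 179 = 21.

21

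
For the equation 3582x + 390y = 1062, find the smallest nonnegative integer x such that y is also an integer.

gcd(3582, 390) = 6.
6 divides 1062, so solutions exist.
By Bézout, 3582·(-27) + 390·(248) = 6.
Scale by 1062/6 = 177: (x₀, y₀) = (-4779, 43896).
General solution: x = -4779 + 65t, y = 43896 - 597t for integer t.
x ≥ 0: smallest is -4779 mod 65 = 31 (at t = 74), with y = -282.

31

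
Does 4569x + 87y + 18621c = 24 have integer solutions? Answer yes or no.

yes

gcd(4569, 87) = 3  (4569 = 52·87 + 45, 87 = 1·45 + 42, 45 = 1·42 + 3, 42 = 14·3).
gcd(3, 18621) = 3.
3 divides 24, so integer solutions exist.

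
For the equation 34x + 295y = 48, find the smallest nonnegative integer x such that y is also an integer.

227

gcd(295, 34) = 1.
1 divides 48, so solutions exist.
By Bézout, 34*(-26) + 295*(3) = 1.
Scale by 48/1 = 48: (x₀, y₀) = (-1248, 144).
General solution: x = -1248 + 295t, y = 144 - 34t for integer t.
x ≥ 0: smallest is -1248 mod 295 = 227 (at t = 5), with y = -26.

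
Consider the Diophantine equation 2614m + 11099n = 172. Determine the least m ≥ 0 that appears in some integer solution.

gcd(11099, 2614) = 1.
1 divides 172, so solutions exist.
By Bézout, 2614·(-3435) + 11099·(809) = 1.
Scale by 172/1 = 172: (m₀, n₀) = (-590820, 139148).
General solution: m = -590820 + 11099t, n = 139148 - 2614t for integer t.
m ≥ 0: smallest is -590820 mod 11099 = 8526 (at t = 54), with n = -2008.

8526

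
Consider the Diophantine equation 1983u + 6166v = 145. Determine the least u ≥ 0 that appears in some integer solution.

gcd(6166, 1983):
  6166 = 3·1983 + 217
  1983 = 9·217 + 30
  217 = 7·30 + 7
  30 = 4·7 + 2
  7 = 3·2 + 1
  2 = 2·1
so gcd(6166, 1983) = 1.
1 divides 145, so solutions exist.
Back-substitute for Bézout coefficients:
  1 = 7 - 3·2
  ... = 1983·(-2671) + 6166·(859)
Scale by 145/1 = 145: (u₀, v₀) = (-387295, 124555).
General solution: u = -387295 + 6166t, v = 124555 - 1983t for integer t.
u ≥ 0: smallest is -387295 mod 6166 = 1163 (at t = 63), with v = -374.

1163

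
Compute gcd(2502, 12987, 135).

gcd(12987, 2502) = 9  (12987 = 5*2502 + 477, 2502 = 5*477 + 117, 477 = 4*117 + 9, 117 = 13*9).
gcd(9, 135) = 9.

9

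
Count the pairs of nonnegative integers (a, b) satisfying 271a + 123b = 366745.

gcd(271, 123) = 1.
By Bézout, 271·(-59) + 123·(130) = 1.
One solution: (82, 2801).
General: a = 82 + 123t, b = 2801 - 271t.
a ≥ 0 ⇒ t ≥ 0; b ≥ 0 ⇒ t ≤ 10. So t ∈ [0, 10]: 11 solutions.

11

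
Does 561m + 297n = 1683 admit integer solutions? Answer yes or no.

yes

gcd(561, 297) = 33  (561 = 1·297 + 264, 297 = 1·264 + 33, 264 = 8·33).
33 divides 1683, so integer solutions exist.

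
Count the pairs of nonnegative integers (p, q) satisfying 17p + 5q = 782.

10

gcd(17, 5) = 1.
By Bézout, 17·(-2) + 5·(7) = 1.
One solution: (1, 153).
General: p = 1 + 5t, q = 153 - 17t.
p ≥ 0 ⇒ t ≥ 0; q ≥ 0 ⇒ t ≤ 9. So t ∈ [0, 9]: 10 solutions.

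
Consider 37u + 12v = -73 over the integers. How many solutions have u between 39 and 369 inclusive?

gcd(37, 12):
  37 = 3×12 + 1
  12 = 12×1
so gcd(37, 12) = 1.
Back-substitute for Bézout coefficients:
  1 = 37 - 3×12
  ... = 37×(1) + 12×(-3)
Scale by -73: particular solution (-73, 219); reduce u mod 12: (11, -40).
General solution: u = 11 + 12t, v = -40 - 37t for integer t.
39 ≤ 11 + 12t ≤ 369 gives t ∈ [3, 29], which is 27 values.

27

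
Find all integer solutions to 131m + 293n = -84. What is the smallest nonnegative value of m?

gcd(293, 131) = 1  (293 = 2*131 + 31, 131 = 4*31 + 7, 31 = 4*7 + 3, 7 = 2*3 + 1, 3 = 3*1).
1 divides -84, so solutions exist.
Back-substituting, 131*(85) + 293*(-38) = 1.
Scale by -84/1 = -84: (m₀, n₀) = (-7140, 3192).
General solution: m = -7140 + 293t, n = 3192 - 131t for integer t.
m ≥ 0: smallest is -7140 mod 293 = 185 (at t = 25), with n = -83.

185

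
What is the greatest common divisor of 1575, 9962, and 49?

1

gcd(9962, 1575) = 1  (9962 = 6*1575 + 512, 1575 = 3*512 + 39, 512 = 13*39 + 5, 39 = 7*5 + 4, 5 = 1*4 + 1, 4 = 4*1).
gcd(1, 49) = 1.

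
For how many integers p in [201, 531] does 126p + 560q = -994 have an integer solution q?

gcd(560, 126):
  560 = 4·126 + 56
  126 = 2·56 + 14
  56 = 4·14
so gcd(560, 126) = 14.
Back-substitute for Bézout coefficients:
  14 = 126 - 2·56
  ... = 126·(9) + 560·(-2)
Scale by -71: particular solution (-639, 142); reduce p mod 40: (1, -2).
General solution: p = 1 + 40t, q = -2 - 9t for integer t.
201 ≤ 1 + 40t ≤ 531 gives t ∈ [5, 13], which is 9 values.

9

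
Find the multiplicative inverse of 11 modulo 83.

gcd(83, 11) = 1  (83 = 7·11 + 6, 11 = 1·6 + 5, 6 = 1·5 + 1, 5 = 5·1).
Back-substituting, 11·(-15) + 83·(2) = 1.
So 11·-15 ≡ 1 (mod 83), and -15 mod 83 = 68.

68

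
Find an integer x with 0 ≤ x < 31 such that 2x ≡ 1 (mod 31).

gcd(31, 2) = 1.
By Bézout, 2·(-15) + 31·(1) = 1.
So 2·-15 ≡ 1 (mod 31), and -15 mod 31 = 16.

16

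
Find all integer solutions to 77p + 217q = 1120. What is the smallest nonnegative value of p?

gcd(217, 77) = 7  (217 = 2*77 + 63, 77 = 1*63 + 14, 63 = 4*14 + 7, 14 = 2*7).
7 divides 1120, so solutions exist.
Back-substituting, 77*(-14) + 217*(5) = 7.
Scale by 1120/7 = 160: (p₀, q₀) = (-2240, 800).
General solution: p = -2240 + 31t, q = 800 - 11t for integer t.
p ≥ 0: smallest is -2240 mod 31 = 23 (at t = 73), with q = -3.

23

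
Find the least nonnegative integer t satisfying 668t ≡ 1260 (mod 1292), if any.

116

gcd(1292, 668) = 4  (1292 = 1·668 + 624, 668 = 1·624 + 44, 624 = 14·44 + 8, 44 = 5·8 + 4, 8 = 2·4).
4 divides 1260, so solutions exist.
Back-substituting, 668·(147) + 1292·(-76) = 4.
So 668·(147) ≡ 4 (mod 1292); multiply by 315: t ≡ 46305 (mod 323).
Smallest nonnegative: t = 46305 mod 323 = 116.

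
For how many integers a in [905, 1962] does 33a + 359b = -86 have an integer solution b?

3

gcd(359, 33) = 1  (359 = 10×33 + 29, 33 = 1×29 + 4, 29 = 7×4 + 1, 4 = 4×1).
Back-substituting, 33×(-87) + 359×(8) = 1.
Scale by -86: particular solution (7482, -688); reduce a mod 359: (302, -28).
General solution: a = 302 + 359t, b = -28 - 33t for integer t.
905 ≤ 302 + 359t ≤ 1962 gives t ∈ [2, 4], which is 3 values.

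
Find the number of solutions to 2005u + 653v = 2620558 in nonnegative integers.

2

gcd(2005, 653) = 1  (2005 = 3·653 + 46, 653 = 14·46 + 9, 46 = 5·9 + 1, 9 = 9·1).
Back-substituting, 2005·(71) + 653·(-218) = 1.
Scale by 2620558: one solution is (186059618, -571281644). Reduce u mod 653: (328, 3006).
General: u = 328 + 653t, v = 3006 - 2005t.
u ≥ 0 ⇒ t ≥ 0; v ≥ 0 ⇒ t ≤ 1. So t ∈ [0, 1]: 2 solutions.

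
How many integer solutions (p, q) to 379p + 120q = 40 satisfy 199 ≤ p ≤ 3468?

27

gcd(379, 120) = 1  (379 = 3·120 + 19, 120 = 6·19 + 6, 19 = 3·6 + 1, 6 = 6·1).
Back-substituting, 379·(19) + 120·(-60) = 1.
Scale by 40: particular solution (760, -2400); reduce p mod 120: (40, -126).
General solution: p = 40 + 120t, q = -126 - 379t for integer t.
199 ≤ 40 + 120t ≤ 3468 gives t ∈ [2, 28], which is 27 values.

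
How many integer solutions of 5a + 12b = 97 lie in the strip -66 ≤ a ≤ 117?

gcd(12, 5) = 1.
By Bézout, 5*(5) + 12*(-2) = 1.
Particular solution: (5, 6).
General solution: a = 5 + 12t, b = 6 - 5t for integer t.
-66 ≤ 5 + 12t ≤ 117 gives t ∈ [-5, 9], which is 15 values.

15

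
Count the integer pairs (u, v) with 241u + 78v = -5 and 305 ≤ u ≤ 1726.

gcd(241, 78):
  241 = 3·78 + 7
  78 = 11·7 + 1
  7 = 7·1
so gcd(241, 78) = 1.
Back-substitute for Bézout coefficients:
  1 = 78 - 11·7
  ... = 241·(-11) + 78·(34)
Scale by -5: particular solution (55, -170); reduce u mod 78: (55, -170).
General solution: u = 55 + 78t, v = -170 - 241t for integer t.
305 ≤ 55 + 78t ≤ 1726 gives t ∈ [4, 21], which is 18 values.

18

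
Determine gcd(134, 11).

1

gcd(134, 11):
  134 = 12×11 + 2
  11 = 5×2 + 1
  2 = 2×1
so gcd(134, 11) = 1.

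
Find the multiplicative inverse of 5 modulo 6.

5

gcd(6, 5) = 1.
By Bézout, 5*(-1) + 6*(1) = 1.
So 5*-1 ≡ 1 (mod 6), and -1 mod 6 = 5.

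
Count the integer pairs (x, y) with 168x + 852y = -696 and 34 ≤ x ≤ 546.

7

gcd(852, 168):
  852 = 5*168 + 12
  168 = 14*12
so gcd(852, 168) = 12.
Back-substitute for Bézout coefficients:
  12 = 852 - 5*168
  ... = 168*(-5) + 852*(1)
Scale by -58: particular solution (290, -58); reduce x mod 71: (6, -2).
General solution: x = 6 + 71t, y = -2 - 14t for integer t.
34 ≤ 6 + 71t ≤ 546 gives t ∈ [1, 7], which is 7 values.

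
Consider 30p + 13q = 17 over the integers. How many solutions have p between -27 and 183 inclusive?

17

gcd(30, 13) = 1.
By Bézout, 30×(-3) + 13×(7) = 1.
Particular solution: (1, -1).
General solution: p = 1 + 13t, q = -1 - 30t for integer t.
-27 ≤ 1 + 13t ≤ 183 gives t ∈ [-2, 14], which is 17 values.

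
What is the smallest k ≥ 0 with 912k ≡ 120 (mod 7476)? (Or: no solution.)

410

gcd(7476, 912) = 12.
12 divides 120, so solutions exist.
By Bézout, 912·(41) + 7476·(-5) = 12.
So 912·(41) ≡ 12 (mod 7476); multiply by 10: k ≡ 410 (mod 623).
Smallest nonnegative: k = 410 mod 623 = 410.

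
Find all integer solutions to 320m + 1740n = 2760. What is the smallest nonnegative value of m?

gcd(1740, 320) = 20  (1740 = 5×320 + 140, 320 = 2×140 + 40, 140 = 3×40 + 20, 40 = 2×20).
20 divides 2760, so solutions exist.
Back-substituting, 320×(-38) + 1740×(7) = 20.
Scale by 2760/20 = 138: (m₀, n₀) = (-5244, 966).
General solution: m = -5244 + 87t, n = 966 - 16t for integer t.
m ≥ 0: smallest is -5244 mod 87 = 63 (at t = 61), with n = -10.

63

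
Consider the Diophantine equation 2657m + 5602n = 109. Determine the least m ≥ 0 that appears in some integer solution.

1497

gcd(5602, 2657):
  5602 = 2×2657 + 288
  2657 = 9×288 + 65
  288 = 4×65 + 28
  65 = 2×28 + 9
  28 = 3×9 + 1
  9 = 9×1
so gcd(5602, 2657) = 1.
1 divides 109, so solutions exist.
Back-substitute for Bézout coefficients:
  1 = 28 - 3×9
  ... = 2657×(-603) + 5602×(286)
Scale by 109/1 = 109: (m₀, n₀) = (-65727, 31174).
General solution: m = -65727 + 5602t, n = 31174 - 2657t for integer t.
m ≥ 0: smallest is -65727 mod 5602 = 1497 (at t = 12), with n = -710.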